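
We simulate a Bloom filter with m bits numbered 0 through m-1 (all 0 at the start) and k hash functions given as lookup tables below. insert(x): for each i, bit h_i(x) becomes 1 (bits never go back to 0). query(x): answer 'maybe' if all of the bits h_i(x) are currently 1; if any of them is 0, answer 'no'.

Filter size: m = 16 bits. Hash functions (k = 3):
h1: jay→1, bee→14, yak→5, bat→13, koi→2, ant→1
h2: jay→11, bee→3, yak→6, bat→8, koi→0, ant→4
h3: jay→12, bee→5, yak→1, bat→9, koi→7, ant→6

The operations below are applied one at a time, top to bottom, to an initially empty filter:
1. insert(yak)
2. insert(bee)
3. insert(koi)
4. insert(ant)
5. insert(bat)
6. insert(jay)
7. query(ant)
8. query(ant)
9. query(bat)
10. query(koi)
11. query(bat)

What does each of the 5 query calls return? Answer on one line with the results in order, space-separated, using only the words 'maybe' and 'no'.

Answer: maybe maybe maybe maybe maybe

Derivation:
Start: bits=0000000000000000
Op 1: insert yak -> sets bits 1 5 6 -> bits=0100011000000000
Op 2: insert bee -> sets bits 3 5 14 -> bits=0101011000000010
Op 3: insert koi -> sets bits 0 2 7 -> bits=1111011100000010
Op 4: insert ant -> sets bits 1 4 6 -> bits=1111111100000010
Op 5: insert bat -> sets bits 8 9 13 -> bits=1111111111000110
Op 6: insert jay -> sets bits 1 11 12 -> bits=1111111111011110
Op 7: query ant -> checks bit1=1, bit4=1, bit6=1 (all 1) -> maybe
Op 8: query ant -> checks bit1=1, bit4=1, bit6=1 (all 1) -> maybe
Op 9: query bat -> checks bit8=1, bit9=1, bit13=1 (all 1) -> maybe
Op 10: query koi -> checks bit0=1, bit2=1, bit7=1 (all 1) -> maybe
Op 11: query bat -> checks bit8=1, bit9=1, bit13=1 (all 1) -> maybe
Query results in order: maybe maybe maybe maybe maybe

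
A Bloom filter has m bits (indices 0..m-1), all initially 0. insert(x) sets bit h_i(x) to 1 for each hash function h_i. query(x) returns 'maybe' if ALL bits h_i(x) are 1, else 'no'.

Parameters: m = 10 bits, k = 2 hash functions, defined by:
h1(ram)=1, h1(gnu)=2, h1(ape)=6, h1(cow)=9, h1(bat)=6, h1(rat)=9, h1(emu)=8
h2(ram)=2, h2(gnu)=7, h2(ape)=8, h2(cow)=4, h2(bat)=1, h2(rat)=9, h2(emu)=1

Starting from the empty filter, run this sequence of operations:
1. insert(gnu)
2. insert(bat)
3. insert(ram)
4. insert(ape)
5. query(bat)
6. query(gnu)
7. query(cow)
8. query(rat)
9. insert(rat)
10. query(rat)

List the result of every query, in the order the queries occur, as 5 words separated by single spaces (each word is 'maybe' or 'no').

Start: bits=0000000000
Op 1: insert gnu -> sets bits 2 7 -> bits=0010000100
Op 2: insert bat -> sets bits 1 6 -> bits=0110001100
Op 3: insert ram -> sets bits 1 2 -> bits=0110001100
Op 4: insert ape -> sets bits 6 8 -> bits=0110001110
Op 5: query bat -> checks bit1=1, bit6=1 (all 1) -> maybe
Op 6: query gnu -> checks bit2=1, bit7=1 (all 1) -> maybe
Op 7: query cow -> checks bit4=0, bit9=0 (has a 0) -> no
Op 8: query rat -> checks bit9=0 (has a 0) -> no
Op 9: insert rat -> sets bits 9 -> bits=0110001111
Op 10: query rat -> checks bit9=1 (all 1) -> maybe
Query results in order: maybe maybe no no maybe

Answer: maybe maybe no no maybe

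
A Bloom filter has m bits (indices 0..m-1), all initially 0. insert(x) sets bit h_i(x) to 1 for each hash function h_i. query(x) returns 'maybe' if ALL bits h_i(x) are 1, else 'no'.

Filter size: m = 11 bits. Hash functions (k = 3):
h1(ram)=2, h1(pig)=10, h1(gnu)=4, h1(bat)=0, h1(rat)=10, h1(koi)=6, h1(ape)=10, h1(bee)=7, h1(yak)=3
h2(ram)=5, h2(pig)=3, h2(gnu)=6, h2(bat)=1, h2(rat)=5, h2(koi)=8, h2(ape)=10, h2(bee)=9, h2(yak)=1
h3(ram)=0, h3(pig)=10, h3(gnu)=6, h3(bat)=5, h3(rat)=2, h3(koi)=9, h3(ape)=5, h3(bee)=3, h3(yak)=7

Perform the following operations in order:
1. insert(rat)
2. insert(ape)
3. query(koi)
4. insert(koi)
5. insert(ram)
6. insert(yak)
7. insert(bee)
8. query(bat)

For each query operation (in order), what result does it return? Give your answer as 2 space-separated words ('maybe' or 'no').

Answer: no maybe

Derivation:
Start: bits=00000000000
Op 1: insert rat -> sets bits 2 5 10 -> bits=00100100001
Op 2: insert ape -> sets bits 5 10 -> bits=00100100001
Op 3: query koi -> checks bit6=0, bit8=0, bit9=0 (has a 0) -> no
Op 4: insert koi -> sets bits 6 8 9 -> bits=00100110111
Op 5: insert ram -> sets bits 0 2 5 -> bits=10100110111
Op 6: insert yak -> sets bits 1 3 7 -> bits=11110111111
Op 7: insert bee -> sets bits 3 7 9 -> bits=11110111111
Op 8: query bat -> checks bit0=1, bit1=1, bit5=1 (all 1) -> maybe
Query results in order: no maybe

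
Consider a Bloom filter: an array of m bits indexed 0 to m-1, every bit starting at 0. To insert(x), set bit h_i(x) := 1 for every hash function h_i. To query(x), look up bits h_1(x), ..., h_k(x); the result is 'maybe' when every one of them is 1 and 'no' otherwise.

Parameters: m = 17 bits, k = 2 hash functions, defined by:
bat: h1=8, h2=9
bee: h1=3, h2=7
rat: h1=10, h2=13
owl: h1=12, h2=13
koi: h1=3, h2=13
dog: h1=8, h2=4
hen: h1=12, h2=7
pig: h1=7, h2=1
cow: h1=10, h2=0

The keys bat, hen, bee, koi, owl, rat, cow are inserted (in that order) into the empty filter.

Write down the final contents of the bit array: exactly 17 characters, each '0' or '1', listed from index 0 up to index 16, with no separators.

Start: bits=00000000000000000
After insert 'bat': sets bits 8 9 -> bits=00000000110000000
After insert 'hen': sets bits 7 12 -> bits=00000001110010000
After insert 'bee': sets bits 3 7 -> bits=00010001110010000
After insert 'koi': sets bits 3 13 -> bits=00010001110011000
After insert 'owl': sets bits 12 13 -> bits=00010001110011000
After insert 'rat': sets bits 10 13 -> bits=00010001111011000
After insert 'cow': sets bits 0 10 -> bits=10010001111011000

Answer: 10010001111011000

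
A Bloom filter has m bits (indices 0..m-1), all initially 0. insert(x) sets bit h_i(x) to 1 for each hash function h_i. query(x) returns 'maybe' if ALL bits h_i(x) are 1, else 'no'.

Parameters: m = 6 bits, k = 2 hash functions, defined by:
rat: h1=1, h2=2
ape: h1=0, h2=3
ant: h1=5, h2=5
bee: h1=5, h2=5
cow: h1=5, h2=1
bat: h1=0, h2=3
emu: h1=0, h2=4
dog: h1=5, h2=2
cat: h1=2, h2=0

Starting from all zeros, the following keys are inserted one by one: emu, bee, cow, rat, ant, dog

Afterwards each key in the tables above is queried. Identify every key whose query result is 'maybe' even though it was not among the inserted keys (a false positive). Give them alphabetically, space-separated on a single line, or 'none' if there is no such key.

Answer: cat

Derivation:
Start: bits=000000
After insert 'emu': sets bits 0 4 -> bits=100010
After insert 'bee': sets bits 5 -> bits=100011
After insert 'cow': sets bits 1 5 -> bits=110011
After insert 'rat': sets bits 1 2 -> bits=111011
After insert 'ant': sets bits 5 -> bits=111011
After insert 'dog': sets bits 2 5 -> bits=111011
Not inserted: ape bat cat — query each against bits=111011:
query ape: checks bit0=1, bit3=0 (has a 0) -> no => not a false positive
query bat: checks bit0=1, bit3=0 (has a 0) -> no => not a false positive
query cat: checks bit0=1, bit2=1 (all 1) -> maybe => FALSE POSITIVE
False positives (alphabetical): cat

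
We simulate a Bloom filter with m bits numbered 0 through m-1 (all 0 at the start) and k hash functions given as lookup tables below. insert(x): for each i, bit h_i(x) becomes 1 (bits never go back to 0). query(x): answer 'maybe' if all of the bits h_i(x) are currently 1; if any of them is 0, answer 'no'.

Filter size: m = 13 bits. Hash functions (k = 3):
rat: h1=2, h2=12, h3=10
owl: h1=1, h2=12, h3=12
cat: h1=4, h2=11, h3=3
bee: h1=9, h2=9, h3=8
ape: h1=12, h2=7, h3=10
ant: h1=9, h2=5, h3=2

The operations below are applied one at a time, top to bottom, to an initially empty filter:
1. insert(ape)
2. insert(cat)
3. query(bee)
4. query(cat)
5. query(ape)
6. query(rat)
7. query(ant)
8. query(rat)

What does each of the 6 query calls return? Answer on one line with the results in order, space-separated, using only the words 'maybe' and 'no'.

Start: bits=0000000000000
Op 1: insert ape -> sets bits 7 10 12 -> bits=0000000100101
Op 2: insert cat -> sets bits 3 4 11 -> bits=0001100100111
Op 3: query bee -> checks bit8=0, bit9=0 (has a 0) -> no
Op 4: query cat -> checks bit3=1, bit4=1, bit11=1 (all 1) -> maybe
Op 5: query ape -> checks bit7=1, bit10=1, bit12=1 (all 1) -> maybe
Op 6: query rat -> checks bit2=0, bit10=1, bit12=1 (has a 0) -> no
Op 7: query ant -> checks bit2=0, bit5=0, bit9=0 (has a 0) -> no
Op 8: query rat -> checks bit2=0, bit10=1, bit12=1 (has a 0) -> no
Query results in order: no maybe maybe no no no

Answer: no maybe maybe no no no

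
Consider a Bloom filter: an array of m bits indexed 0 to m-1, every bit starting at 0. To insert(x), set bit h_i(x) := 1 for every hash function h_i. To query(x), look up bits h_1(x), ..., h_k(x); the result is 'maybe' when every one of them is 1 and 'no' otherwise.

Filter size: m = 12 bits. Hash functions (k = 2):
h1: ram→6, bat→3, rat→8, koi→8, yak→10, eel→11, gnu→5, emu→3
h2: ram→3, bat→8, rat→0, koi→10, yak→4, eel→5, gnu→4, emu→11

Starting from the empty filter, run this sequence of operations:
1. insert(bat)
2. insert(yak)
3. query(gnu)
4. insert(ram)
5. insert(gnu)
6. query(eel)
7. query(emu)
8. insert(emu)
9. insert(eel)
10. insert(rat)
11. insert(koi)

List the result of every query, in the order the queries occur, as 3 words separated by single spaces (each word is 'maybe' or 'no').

Start: bits=000000000000
Op 1: insert bat -> sets bits 3 8 -> bits=000100001000
Op 2: insert yak -> sets bits 4 10 -> bits=000110001010
Op 3: query gnu -> checks bit4=1, bit5=0 (has a 0) -> no
Op 4: insert ram -> sets bits 3 6 -> bits=000110101010
Op 5: insert gnu -> sets bits 4 5 -> bits=000111101010
Op 6: query eel -> checks bit5=1, bit11=0 (has a 0) -> no
Op 7: query emu -> checks bit3=1, bit11=0 (has a 0) -> no
Op 8: insert emu -> sets bits 3 11 -> bits=000111101011
Op 9: insert eel -> sets bits 5 11 -> bits=000111101011
Op 10: insert rat -> sets bits 0 8 -> bits=100111101011
Op 11: insert koi -> sets bits 8 10 -> bits=100111101011
Query results in order: no no no

Answer: no no no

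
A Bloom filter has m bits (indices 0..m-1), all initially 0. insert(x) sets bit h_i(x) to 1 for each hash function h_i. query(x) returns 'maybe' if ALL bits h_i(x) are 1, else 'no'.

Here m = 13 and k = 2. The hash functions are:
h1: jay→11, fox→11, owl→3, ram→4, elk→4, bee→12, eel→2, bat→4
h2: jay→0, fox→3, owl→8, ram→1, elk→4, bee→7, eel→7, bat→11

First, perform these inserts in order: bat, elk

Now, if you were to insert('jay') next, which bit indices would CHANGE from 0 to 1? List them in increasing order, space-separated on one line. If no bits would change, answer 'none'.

Start: bits=0000000000000
After insert 'bat': sets bits 4 11 -> bits=0000100000010
After insert 'elk': sets bits 4 -> bits=0000100000010
insert 'jay' would touch bits 0 11; currently bit0=0, bit11=1
Bits that are 0 among those (would change 0->1): 0

Answer: 0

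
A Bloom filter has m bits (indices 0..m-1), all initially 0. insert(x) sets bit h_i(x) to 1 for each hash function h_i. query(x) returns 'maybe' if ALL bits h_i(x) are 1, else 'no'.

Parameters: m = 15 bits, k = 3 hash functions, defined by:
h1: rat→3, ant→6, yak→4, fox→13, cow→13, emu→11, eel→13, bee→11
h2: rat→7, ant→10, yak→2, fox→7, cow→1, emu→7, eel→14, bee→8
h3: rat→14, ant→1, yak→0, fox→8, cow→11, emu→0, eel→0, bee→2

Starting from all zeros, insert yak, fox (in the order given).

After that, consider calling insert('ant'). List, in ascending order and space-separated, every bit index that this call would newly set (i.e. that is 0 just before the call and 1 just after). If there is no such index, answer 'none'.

Answer: 1 6 10

Derivation:
Start: bits=000000000000000
After insert 'yak': sets bits 0 2 4 -> bits=101010000000000
After insert 'fox': sets bits 7 8 13 -> bits=101010011000010
insert 'ant' would touch bits 1 6 10; currently bit1=0, bit6=0, bit10=0
Bits that are 0 among those (would change 0->1): 1 6 10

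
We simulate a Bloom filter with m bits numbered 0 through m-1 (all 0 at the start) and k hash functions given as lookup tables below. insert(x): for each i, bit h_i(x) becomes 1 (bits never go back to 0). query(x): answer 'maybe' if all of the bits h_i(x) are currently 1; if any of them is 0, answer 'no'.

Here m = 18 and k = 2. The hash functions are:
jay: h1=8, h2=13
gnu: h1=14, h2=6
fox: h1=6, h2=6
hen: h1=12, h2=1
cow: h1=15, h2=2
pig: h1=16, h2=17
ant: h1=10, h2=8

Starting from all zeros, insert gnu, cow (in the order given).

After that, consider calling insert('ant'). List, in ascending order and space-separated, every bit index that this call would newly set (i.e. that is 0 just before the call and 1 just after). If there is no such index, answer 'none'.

Start: bits=000000000000000000
After insert 'gnu': sets bits 6 14 -> bits=000000100000001000
After insert 'cow': sets bits 2 15 -> bits=001000100000001100
insert 'ant' would touch bits 8 10; currently bit8=0, bit10=0
Bits that are 0 among those (would change 0->1): 8 10

Answer: 8 10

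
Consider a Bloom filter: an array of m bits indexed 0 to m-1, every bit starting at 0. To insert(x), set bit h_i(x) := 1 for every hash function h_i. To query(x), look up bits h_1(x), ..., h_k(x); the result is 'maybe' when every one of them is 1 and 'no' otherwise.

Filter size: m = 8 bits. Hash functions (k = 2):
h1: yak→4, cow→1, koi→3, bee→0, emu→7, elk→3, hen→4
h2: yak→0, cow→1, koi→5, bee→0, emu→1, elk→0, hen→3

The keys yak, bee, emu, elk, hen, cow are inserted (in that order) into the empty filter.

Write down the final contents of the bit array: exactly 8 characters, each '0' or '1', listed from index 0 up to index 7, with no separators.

Answer: 11011001

Derivation:
Start: bits=00000000
After insert 'yak': sets bits 0 4 -> bits=10001000
After insert 'bee': sets bits 0 -> bits=10001000
After insert 'emu': sets bits 1 7 -> bits=11001001
After insert 'elk': sets bits 0 3 -> bits=11011001
After insert 'hen': sets bits 3 4 -> bits=11011001
After insert 'cow': sets bits 1 -> bits=11011001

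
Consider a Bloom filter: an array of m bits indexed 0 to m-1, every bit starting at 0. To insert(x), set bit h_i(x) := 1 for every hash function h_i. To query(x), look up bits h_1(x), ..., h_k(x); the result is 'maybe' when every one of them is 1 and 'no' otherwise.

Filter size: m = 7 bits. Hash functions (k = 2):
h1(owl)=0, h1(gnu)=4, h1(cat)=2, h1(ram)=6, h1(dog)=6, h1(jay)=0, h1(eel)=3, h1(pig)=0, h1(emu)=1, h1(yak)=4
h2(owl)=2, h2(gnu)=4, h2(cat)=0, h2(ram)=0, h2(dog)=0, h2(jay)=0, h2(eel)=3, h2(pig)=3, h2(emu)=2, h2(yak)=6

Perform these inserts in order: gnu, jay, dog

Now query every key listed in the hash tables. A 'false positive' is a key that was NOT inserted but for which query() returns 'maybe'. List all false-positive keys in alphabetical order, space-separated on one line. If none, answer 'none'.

Start: bits=0000000
After insert 'gnu': sets bits 4 -> bits=0000100
After insert 'jay': sets bits 0 -> bits=1000100
After insert 'dog': sets bits 0 6 -> bits=1000101
Not inserted: cat eel emu owl pig ram yak — query each against bits=1000101:
query cat: checks bit0=1, bit2=0 (has a 0) -> no => not a false positive
query eel: checks bit3=0 (has a 0) -> no => not a false positive
query emu: checks bit1=0, bit2=0 (has a 0) -> no => not a false positive
query owl: checks bit0=1, bit2=0 (has a 0) -> no => not a false positive
query pig: checks bit0=1, bit3=0 (has a 0) -> no => not a false positive
query ram: checks bit0=1, bit6=1 (all 1) -> maybe => FALSE POSITIVE
query yak: checks bit4=1, bit6=1 (all 1) -> maybe => FALSE POSITIVE
False positives (alphabetical): ram yak

Answer: ram yak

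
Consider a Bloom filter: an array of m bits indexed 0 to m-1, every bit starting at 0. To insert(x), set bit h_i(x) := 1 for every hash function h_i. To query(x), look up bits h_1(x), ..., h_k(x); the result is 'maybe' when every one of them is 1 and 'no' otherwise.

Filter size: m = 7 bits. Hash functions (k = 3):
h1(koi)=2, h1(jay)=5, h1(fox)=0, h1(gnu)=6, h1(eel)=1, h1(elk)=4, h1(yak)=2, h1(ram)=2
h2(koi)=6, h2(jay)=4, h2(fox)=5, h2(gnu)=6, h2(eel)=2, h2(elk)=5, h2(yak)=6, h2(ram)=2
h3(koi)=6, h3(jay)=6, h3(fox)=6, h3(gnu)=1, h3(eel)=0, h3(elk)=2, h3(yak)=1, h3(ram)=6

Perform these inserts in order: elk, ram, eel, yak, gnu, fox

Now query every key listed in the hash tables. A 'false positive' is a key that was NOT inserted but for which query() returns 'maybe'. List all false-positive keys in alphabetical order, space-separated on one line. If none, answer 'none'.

Answer: jay koi

Derivation:
Start: bits=0000000
After insert 'elk': sets bits 2 4 5 -> bits=0010110
After insert 'ram': sets bits 2 6 -> bits=0010111
After insert 'eel': sets bits 0 1 2 -> bits=1110111
After insert 'yak': sets bits 1 2 6 -> bits=1110111
After insert 'gnu': sets bits 1 6 -> bits=1110111
After insert 'fox': sets bits 0 5 6 -> bits=1110111
Not inserted: jay koi — query each against bits=1110111:
query jay: checks bit4=1, bit5=1, bit6=1 (all 1) -> maybe => FALSE POSITIVE
query koi: checks bit2=1, bit6=1 (all 1) -> maybe => FALSE POSITIVE
False positives (alphabetical): jay koi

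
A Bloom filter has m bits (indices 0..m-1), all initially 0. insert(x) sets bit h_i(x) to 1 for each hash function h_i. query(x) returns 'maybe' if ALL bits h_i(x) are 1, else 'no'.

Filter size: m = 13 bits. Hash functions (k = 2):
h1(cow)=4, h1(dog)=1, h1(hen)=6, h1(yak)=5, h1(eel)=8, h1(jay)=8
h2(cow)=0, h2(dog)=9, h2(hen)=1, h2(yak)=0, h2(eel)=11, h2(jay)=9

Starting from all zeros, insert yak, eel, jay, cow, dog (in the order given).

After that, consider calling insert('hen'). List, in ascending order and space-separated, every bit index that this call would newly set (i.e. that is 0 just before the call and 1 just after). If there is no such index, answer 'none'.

Answer: 6

Derivation:
Start: bits=0000000000000
After insert 'yak': sets bits 0 5 -> bits=1000010000000
After insert 'eel': sets bits 8 11 -> bits=1000010010010
After insert 'jay': sets bits 8 9 -> bits=1000010011010
After insert 'cow': sets bits 0 4 -> bits=1000110011010
After insert 'dog': sets bits 1 9 -> bits=1100110011010
insert 'hen' would touch bits 1 6; currently bit1=1, bit6=0
Bits that are 0 among those (would change 0->1): 6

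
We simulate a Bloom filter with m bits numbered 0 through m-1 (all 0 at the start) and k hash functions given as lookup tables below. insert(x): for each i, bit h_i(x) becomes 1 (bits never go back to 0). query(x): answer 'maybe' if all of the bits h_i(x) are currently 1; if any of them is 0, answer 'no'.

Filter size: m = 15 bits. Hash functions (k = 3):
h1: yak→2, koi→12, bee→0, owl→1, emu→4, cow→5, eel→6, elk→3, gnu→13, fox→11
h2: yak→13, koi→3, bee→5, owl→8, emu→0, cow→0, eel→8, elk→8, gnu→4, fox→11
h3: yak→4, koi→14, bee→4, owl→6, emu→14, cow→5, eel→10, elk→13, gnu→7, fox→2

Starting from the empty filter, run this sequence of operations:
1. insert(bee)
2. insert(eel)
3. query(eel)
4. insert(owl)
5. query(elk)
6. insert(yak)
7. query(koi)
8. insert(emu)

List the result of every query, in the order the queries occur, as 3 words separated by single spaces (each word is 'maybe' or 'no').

Answer: maybe no no

Derivation:
Start: bits=000000000000000
Op 1: insert bee -> sets bits 0 4 5 -> bits=100011000000000
Op 2: insert eel -> sets bits 6 8 10 -> bits=100011101010000
Op 3: query eel -> checks bit6=1, bit8=1, bit10=1 (all 1) -> maybe
Op 4: insert owl -> sets bits 1 6 8 -> bits=110011101010000
Op 5: query elk -> checks bit3=0, bit8=1, bit13=0 (has a 0) -> no
Op 6: insert yak -> sets bits 2 4 13 -> bits=111011101010010
Op 7: query koi -> checks bit3=0, bit12=0, bit14=0 (has a 0) -> no
Op 8: insert emu -> sets bits 0 4 14 -> bits=111011101010011
Query results in order: maybe no no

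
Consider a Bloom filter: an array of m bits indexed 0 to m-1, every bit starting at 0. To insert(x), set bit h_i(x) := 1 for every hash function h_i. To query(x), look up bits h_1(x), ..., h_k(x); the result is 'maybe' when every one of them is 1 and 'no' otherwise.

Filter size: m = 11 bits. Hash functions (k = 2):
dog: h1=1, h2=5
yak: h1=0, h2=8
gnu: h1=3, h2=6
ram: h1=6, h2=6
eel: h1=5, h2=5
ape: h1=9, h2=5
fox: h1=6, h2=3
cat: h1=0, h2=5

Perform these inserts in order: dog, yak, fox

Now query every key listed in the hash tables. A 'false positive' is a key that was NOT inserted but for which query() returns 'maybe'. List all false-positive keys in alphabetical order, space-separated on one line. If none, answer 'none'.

Start: bits=00000000000
After insert 'dog': sets bits 1 5 -> bits=01000100000
After insert 'yak': sets bits 0 8 -> bits=11000100100
After insert 'fox': sets bits 3 6 -> bits=11010110100
Not inserted: ape cat eel gnu ram — query each against bits=11010110100:
query ape: checks bit5=1, bit9=0 (has a 0) -> no => not a false positive
query cat: checks bit0=1, bit5=1 (all 1) -> maybe => FALSE POSITIVE
query eel: checks bit5=1 (all 1) -> maybe => FALSE POSITIVE
query gnu: checks bit3=1, bit6=1 (all 1) -> maybe => FALSE POSITIVE
query ram: checks bit6=1 (all 1) -> maybe => FALSE POSITIVE
False positives (alphabetical): cat eel gnu ram

Answer: cat eel gnu ram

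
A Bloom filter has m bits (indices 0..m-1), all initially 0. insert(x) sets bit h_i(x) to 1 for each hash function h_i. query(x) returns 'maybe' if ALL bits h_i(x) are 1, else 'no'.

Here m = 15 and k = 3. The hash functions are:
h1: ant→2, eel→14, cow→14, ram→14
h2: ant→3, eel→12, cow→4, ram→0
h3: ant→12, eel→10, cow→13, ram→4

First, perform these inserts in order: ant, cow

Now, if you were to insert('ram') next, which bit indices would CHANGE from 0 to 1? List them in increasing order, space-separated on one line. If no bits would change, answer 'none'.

Start: bits=000000000000000
After insert 'ant': sets bits 2 3 12 -> bits=001100000000100
After insert 'cow': sets bits 4 13 14 -> bits=001110000000111
insert 'ram' would touch bits 0 4 14; currently bit0=0, bit4=1, bit14=1
Bits that are 0 among those (would change 0->1): 0

Answer: 0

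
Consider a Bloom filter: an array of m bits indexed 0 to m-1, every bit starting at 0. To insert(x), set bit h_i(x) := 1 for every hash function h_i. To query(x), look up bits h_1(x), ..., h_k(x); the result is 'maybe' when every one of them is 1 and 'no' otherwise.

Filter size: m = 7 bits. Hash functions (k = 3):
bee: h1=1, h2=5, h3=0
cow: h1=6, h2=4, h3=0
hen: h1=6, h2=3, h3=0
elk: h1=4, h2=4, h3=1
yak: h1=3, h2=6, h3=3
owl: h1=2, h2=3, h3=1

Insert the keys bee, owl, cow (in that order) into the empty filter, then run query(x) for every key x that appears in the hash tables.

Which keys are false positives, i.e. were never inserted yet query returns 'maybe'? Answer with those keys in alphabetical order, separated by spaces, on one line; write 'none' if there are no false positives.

Start: bits=0000000
After insert 'bee': sets bits 0 1 5 -> bits=1100010
After insert 'owl': sets bits 1 2 3 -> bits=1111010
After insert 'cow': sets bits 0 4 6 -> bits=1111111
Not inserted: elk hen yak — query each against bits=1111111:
query elk: checks bit1=1, bit4=1 (all 1) -> maybe => FALSE POSITIVE
query hen: checks bit0=1, bit3=1, bit6=1 (all 1) -> maybe => FALSE POSITIVE
query yak: checks bit3=1, bit6=1 (all 1) -> maybe => FALSE POSITIVE
False positives (alphabetical): elk hen yak

Answer: elk hen yak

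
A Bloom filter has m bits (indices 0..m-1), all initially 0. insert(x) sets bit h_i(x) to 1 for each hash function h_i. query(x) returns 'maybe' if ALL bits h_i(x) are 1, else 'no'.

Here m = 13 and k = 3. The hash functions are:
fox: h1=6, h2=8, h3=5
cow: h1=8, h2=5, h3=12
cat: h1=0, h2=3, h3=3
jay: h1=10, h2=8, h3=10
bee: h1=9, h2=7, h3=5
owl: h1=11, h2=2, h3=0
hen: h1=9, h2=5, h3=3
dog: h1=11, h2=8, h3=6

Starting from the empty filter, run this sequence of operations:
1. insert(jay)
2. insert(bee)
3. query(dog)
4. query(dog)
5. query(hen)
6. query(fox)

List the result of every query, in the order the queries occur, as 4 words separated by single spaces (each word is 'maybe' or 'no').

Answer: no no no no

Derivation:
Start: bits=0000000000000
Op 1: insert jay -> sets bits 8 10 -> bits=0000000010100
Op 2: insert bee -> sets bits 5 7 9 -> bits=0000010111100
Op 3: query dog -> checks bit6=0, bit8=1, bit11=0 (has a 0) -> no
Op 4: query dog -> checks bit6=0, bit8=1, bit11=0 (has a 0) -> no
Op 5: query hen -> checks bit3=0, bit5=1, bit9=1 (has a 0) -> no
Op 6: query fox -> checks bit5=1, bit6=0, bit8=1 (has a 0) -> no
Query results in order: no no no no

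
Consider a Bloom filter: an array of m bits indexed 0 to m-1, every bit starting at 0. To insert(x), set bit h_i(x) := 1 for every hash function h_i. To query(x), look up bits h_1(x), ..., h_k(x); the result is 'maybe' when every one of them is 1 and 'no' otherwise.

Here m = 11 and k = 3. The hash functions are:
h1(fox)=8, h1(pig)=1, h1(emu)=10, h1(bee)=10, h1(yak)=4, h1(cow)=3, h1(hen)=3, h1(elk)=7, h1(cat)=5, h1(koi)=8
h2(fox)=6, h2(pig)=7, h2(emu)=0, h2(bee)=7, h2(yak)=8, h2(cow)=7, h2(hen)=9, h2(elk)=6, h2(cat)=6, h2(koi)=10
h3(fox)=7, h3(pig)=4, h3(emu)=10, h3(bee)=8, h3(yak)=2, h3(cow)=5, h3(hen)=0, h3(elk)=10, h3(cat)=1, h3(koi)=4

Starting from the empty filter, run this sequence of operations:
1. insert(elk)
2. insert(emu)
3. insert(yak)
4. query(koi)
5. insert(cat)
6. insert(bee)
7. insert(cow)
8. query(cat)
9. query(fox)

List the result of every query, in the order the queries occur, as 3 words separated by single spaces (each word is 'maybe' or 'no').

Answer: maybe maybe maybe

Derivation:
Start: bits=00000000000
Op 1: insert elk -> sets bits 6 7 10 -> bits=00000011001
Op 2: insert emu -> sets bits 0 10 -> bits=10000011001
Op 3: insert yak -> sets bits 2 4 8 -> bits=10101011101
Op 4: query koi -> checks bit4=1, bit8=1, bit10=1 (all 1) -> maybe
Op 5: insert cat -> sets bits 1 5 6 -> bits=11101111101
Op 6: insert bee -> sets bits 7 8 10 -> bits=11101111101
Op 7: insert cow -> sets bits 3 5 7 -> bits=11111111101
Op 8: query cat -> checks bit1=1, bit5=1, bit6=1 (all 1) -> maybe
Op 9: query fox -> checks bit6=1, bit7=1, bit8=1 (all 1) -> maybe
Query results in order: maybe maybe maybe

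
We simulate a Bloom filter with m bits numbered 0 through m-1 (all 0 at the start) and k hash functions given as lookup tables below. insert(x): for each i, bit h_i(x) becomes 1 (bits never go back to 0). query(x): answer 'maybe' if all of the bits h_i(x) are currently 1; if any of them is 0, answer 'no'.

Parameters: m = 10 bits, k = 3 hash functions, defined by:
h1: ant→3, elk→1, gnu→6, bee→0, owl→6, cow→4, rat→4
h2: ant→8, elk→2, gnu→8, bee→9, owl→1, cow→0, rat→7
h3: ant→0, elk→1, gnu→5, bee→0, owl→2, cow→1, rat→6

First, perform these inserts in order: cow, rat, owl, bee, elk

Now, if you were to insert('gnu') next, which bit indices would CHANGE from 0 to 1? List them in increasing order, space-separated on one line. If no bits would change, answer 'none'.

Start: bits=0000000000
After insert 'cow': sets bits 0 1 4 -> bits=1100100000
After insert 'rat': sets bits 4 6 7 -> bits=1100101100
After insert 'owl': sets bits 1 2 6 -> bits=1110101100
After insert 'bee': sets bits 0 9 -> bits=1110101101
After insert 'elk': sets bits 1 2 -> bits=1110101101
insert 'gnu' would touch bits 5 6 8; currently bit5=0, bit6=1, bit8=0
Bits that are 0 among those (would change 0->1): 5 8

Answer: 5 8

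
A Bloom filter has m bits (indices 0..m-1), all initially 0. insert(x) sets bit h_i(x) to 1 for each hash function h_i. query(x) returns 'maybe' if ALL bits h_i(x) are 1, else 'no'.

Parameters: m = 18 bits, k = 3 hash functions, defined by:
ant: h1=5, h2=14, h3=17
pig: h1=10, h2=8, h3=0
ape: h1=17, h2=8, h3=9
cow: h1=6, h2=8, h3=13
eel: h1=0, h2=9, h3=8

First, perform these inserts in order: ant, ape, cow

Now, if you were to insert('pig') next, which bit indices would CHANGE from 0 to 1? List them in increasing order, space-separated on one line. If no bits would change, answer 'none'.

Answer: 0 10

Derivation:
Start: bits=000000000000000000
After insert 'ant': sets bits 5 14 17 -> bits=000001000000001001
After insert 'ape': sets bits 8 9 17 -> bits=000001001100001001
After insert 'cow': sets bits 6 8 13 -> bits=000001101100011001
insert 'pig' would touch bits 0 8 10; currently bit0=0, bit8=1, bit10=0
Bits that are 0 among those (would change 0->1): 0 10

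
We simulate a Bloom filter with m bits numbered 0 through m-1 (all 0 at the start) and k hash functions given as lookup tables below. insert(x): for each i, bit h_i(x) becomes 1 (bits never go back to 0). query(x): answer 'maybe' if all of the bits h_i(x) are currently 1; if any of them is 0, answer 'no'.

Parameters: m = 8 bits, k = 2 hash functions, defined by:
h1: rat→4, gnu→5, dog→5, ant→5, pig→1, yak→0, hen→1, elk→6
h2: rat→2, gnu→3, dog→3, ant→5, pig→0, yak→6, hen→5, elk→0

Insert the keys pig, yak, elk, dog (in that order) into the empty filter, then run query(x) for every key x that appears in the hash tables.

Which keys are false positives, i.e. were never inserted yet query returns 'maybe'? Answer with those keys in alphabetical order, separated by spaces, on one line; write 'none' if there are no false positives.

Answer: ant gnu hen

Derivation:
Start: bits=00000000
After insert 'pig': sets bits 0 1 -> bits=11000000
After insert 'yak': sets bits 0 6 -> bits=11000010
After insert 'elk': sets bits 0 6 -> bits=11000010
After insert 'dog': sets bits 3 5 -> bits=11010110
Not inserted: ant gnu hen rat — query each against bits=11010110:
query ant: checks bit5=1 (all 1) -> maybe => FALSE POSITIVE
query gnu: checks bit3=1, bit5=1 (all 1) -> maybe => FALSE POSITIVE
query hen: checks bit1=1, bit5=1 (all 1) -> maybe => FALSE POSITIVE
query rat: checks bit2=0, bit4=0 (has a 0) -> no => not a false positive
False positives (alphabetical): ant gnu hen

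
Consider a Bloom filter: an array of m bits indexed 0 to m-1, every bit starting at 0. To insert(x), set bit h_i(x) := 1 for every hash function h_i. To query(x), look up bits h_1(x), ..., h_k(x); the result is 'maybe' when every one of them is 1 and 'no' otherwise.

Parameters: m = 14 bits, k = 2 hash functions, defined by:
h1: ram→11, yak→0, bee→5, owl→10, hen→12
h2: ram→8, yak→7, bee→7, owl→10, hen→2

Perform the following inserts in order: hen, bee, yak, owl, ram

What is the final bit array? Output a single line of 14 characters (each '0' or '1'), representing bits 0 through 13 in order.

Start: bits=00000000000000
After insert 'hen': sets bits 2 12 -> bits=00100000000010
After insert 'bee': sets bits 5 7 -> bits=00100101000010
After insert 'yak': sets bits 0 7 -> bits=10100101000010
After insert 'owl': sets bits 10 -> bits=10100101001010
After insert 'ram': sets bits 8 11 -> bits=10100101101110

Answer: 10100101101110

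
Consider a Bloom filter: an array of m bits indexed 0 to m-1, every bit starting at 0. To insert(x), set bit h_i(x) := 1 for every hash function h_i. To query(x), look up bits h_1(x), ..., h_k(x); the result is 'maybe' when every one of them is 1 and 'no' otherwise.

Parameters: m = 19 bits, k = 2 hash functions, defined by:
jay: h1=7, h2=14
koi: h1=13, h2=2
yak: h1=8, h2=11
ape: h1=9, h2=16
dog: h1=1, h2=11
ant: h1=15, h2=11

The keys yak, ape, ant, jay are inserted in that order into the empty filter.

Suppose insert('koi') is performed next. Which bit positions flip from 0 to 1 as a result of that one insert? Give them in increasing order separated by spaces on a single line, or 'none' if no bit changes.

Start: bits=0000000000000000000
After insert 'yak': sets bits 8 11 -> bits=0000000010010000000
After insert 'ape': sets bits 9 16 -> bits=0000000011010000100
After insert 'ant': sets bits 11 15 -> bits=0000000011010001100
After insert 'jay': sets bits 7 14 -> bits=0000000111010011100
insert 'koi' would touch bits 2 13; currently bit2=0, bit13=0
Bits that are 0 among those (would change 0->1): 2 13

Answer: 2 13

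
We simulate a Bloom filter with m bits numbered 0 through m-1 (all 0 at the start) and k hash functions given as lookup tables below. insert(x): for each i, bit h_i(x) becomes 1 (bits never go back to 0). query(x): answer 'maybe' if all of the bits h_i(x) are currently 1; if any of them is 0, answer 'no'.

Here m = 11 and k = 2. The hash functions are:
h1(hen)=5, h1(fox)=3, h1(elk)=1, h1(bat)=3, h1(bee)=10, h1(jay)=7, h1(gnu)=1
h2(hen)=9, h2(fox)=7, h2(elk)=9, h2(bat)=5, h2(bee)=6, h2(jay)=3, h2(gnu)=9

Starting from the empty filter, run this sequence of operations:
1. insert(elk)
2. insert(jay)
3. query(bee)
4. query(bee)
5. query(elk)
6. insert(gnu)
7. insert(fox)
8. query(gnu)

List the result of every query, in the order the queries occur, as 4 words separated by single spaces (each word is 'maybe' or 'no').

Answer: no no maybe maybe

Derivation:
Start: bits=00000000000
Op 1: insert elk -> sets bits 1 9 -> bits=01000000010
Op 2: insert jay -> sets bits 3 7 -> bits=01010001010
Op 3: query bee -> checks bit6=0, bit10=0 (has a 0) -> no
Op 4: query bee -> checks bit6=0, bit10=0 (has a 0) -> no
Op 5: query elk -> checks bit1=1, bit9=1 (all 1) -> maybe
Op 6: insert gnu -> sets bits 1 9 -> bits=01010001010
Op 7: insert fox -> sets bits 3 7 -> bits=01010001010
Op 8: query gnu -> checks bit1=1, bit9=1 (all 1) -> maybe
Query results in order: no no maybe maybe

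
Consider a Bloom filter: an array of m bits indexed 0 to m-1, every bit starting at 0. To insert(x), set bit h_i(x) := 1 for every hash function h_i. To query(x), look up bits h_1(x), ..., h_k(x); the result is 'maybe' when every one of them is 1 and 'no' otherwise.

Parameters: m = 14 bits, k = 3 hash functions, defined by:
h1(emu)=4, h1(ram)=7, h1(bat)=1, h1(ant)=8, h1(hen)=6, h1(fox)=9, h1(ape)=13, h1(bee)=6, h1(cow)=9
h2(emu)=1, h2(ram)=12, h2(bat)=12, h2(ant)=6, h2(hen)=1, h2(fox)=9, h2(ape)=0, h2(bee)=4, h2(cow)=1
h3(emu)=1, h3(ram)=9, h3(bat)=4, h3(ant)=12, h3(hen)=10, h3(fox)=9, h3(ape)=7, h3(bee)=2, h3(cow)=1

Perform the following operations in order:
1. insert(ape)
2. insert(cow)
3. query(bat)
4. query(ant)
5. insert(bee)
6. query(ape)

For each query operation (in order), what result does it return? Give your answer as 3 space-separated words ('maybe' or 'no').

Start: bits=00000000000000
Op 1: insert ape -> sets bits 0 7 13 -> bits=10000001000001
Op 2: insert cow -> sets bits 1 9 -> bits=11000001010001
Op 3: query bat -> checks bit1=1, bit4=0, bit12=0 (has a 0) -> no
Op 4: query ant -> checks bit6=0, bit8=0, bit12=0 (has a 0) -> no
Op 5: insert bee -> sets bits 2 4 6 -> bits=11101011010001
Op 6: query ape -> checks bit0=1, bit7=1, bit13=1 (all 1) -> maybe
Query results in order: no no maybe

Answer: no no maybe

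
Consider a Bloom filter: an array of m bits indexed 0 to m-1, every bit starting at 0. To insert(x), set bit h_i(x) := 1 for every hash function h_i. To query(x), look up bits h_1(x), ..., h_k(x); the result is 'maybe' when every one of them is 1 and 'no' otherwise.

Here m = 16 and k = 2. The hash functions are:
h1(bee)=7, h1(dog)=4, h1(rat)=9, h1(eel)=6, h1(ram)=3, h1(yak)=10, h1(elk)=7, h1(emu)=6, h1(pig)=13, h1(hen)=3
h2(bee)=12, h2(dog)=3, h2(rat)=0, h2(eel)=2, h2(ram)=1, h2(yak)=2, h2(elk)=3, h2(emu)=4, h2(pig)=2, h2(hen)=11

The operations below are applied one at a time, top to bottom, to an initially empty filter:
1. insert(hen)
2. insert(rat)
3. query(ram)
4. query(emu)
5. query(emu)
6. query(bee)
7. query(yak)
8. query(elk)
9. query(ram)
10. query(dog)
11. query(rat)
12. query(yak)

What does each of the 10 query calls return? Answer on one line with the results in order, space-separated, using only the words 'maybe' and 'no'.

Start: bits=0000000000000000
Op 1: insert hen -> sets bits 3 11 -> bits=0001000000010000
Op 2: insert rat -> sets bits 0 9 -> bits=1001000001010000
Op 3: query ram -> checks bit1=0, bit3=1 (has a 0) -> no
Op 4: query emu -> checks bit4=0, bit6=0 (has a 0) -> no
Op 5: query emu -> checks bit4=0, bit6=0 (has a 0) -> no
Op 6: query bee -> checks bit7=0, bit12=0 (has a 0) -> no
Op 7: query yak -> checks bit2=0, bit10=0 (has a 0) -> no
Op 8: query elk -> checks bit3=1, bit7=0 (has a 0) -> no
Op 9: query ram -> checks bit1=0, bit3=1 (has a 0) -> no
Op 10: query dog -> checks bit3=1, bit4=0 (has a 0) -> no
Op 11: query rat -> checks bit0=1, bit9=1 (all 1) -> maybe
Op 12: query yak -> checks bit2=0, bit10=0 (has a 0) -> no
Query results in order: no no no no no no no no maybe no

Answer: no no no no no no no no maybe no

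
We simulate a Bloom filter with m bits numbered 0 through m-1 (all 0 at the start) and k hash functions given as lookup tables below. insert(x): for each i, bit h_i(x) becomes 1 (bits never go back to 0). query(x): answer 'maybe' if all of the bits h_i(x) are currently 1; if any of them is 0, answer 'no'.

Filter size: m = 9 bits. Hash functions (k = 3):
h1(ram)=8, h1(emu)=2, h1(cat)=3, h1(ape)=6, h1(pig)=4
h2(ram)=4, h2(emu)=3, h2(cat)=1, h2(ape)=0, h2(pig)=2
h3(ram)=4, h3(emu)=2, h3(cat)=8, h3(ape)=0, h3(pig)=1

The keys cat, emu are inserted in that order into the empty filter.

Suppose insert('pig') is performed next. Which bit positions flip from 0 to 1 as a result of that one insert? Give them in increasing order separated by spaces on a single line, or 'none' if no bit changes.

Start: bits=000000000
After insert 'cat': sets bits 1 3 8 -> bits=010100001
After insert 'emu': sets bits 2 3 -> bits=011100001
insert 'pig' would touch bits 1 2 4; currently bit1=1, bit2=1, bit4=0
Bits that are 0 among those (would change 0->1): 4

Answer: 4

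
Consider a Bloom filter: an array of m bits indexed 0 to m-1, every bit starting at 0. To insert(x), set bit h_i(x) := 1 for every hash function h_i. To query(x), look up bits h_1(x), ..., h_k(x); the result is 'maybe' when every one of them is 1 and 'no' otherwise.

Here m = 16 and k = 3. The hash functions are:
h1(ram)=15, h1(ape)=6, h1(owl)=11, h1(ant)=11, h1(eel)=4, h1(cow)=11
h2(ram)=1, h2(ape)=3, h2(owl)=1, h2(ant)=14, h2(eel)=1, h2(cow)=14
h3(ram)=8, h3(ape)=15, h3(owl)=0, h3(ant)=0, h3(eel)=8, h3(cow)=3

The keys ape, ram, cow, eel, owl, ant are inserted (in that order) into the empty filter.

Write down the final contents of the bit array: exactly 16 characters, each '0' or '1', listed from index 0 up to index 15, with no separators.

Start: bits=0000000000000000
After insert 'ape': sets bits 3 6 15 -> bits=0001001000000001
After insert 'ram': sets bits 1 8 15 -> bits=0101001010000001
After insert 'cow': sets bits 3 11 14 -> bits=0101001010010011
After insert 'eel': sets bits 1 4 8 -> bits=0101101010010011
After insert 'owl': sets bits 0 1 11 -> bits=1101101010010011
After insert 'ant': sets bits 0 11 14 -> bits=1101101010010011

Answer: 1101101010010011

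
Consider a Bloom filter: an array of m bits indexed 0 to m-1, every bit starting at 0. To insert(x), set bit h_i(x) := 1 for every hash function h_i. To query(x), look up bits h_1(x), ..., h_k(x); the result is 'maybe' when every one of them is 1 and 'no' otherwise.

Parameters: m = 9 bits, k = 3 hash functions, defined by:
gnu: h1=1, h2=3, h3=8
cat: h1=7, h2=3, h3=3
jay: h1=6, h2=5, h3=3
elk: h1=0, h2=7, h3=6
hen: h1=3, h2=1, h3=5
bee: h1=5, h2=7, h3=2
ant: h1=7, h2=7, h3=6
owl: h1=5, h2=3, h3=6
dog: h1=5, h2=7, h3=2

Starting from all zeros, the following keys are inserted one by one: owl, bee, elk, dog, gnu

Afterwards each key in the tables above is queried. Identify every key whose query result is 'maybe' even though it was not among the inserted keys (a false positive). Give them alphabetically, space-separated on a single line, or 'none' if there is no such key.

Answer: ant cat hen jay

Derivation:
Start: bits=000000000
After insert 'owl': sets bits 3 5 6 -> bits=000101100
After insert 'bee': sets bits 2 5 7 -> bits=001101110
After insert 'elk': sets bits 0 6 7 -> bits=101101110
After insert 'dog': sets bits 2 5 7 -> bits=101101110
After insert 'gnu': sets bits 1 3 8 -> bits=111101111
Not inserted: ant cat hen jay — query each against bits=111101111:
query ant: checks bit6=1, bit7=1 (all 1) -> maybe => FALSE POSITIVE
query cat: checks bit3=1, bit7=1 (all 1) -> maybe => FALSE POSITIVE
query hen: checks bit1=1, bit3=1, bit5=1 (all 1) -> maybe => FALSE POSITIVE
query jay: checks bit3=1, bit5=1, bit6=1 (all 1) -> maybe => FALSE POSITIVE
False positives (alphabetical): ant cat hen jay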